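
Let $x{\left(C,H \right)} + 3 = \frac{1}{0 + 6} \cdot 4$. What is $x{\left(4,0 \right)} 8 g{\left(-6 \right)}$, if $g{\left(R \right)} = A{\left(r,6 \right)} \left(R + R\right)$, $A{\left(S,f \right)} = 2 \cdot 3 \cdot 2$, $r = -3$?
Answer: $2688$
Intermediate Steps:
$A{\left(S,f \right)} = 12$ ($A{\left(S,f \right)} = 6 \cdot 2 = 12$)
$g{\left(R \right)} = 24 R$ ($g{\left(R \right)} = 12 \left(R + R\right) = 12 \cdot 2 R = 24 R$)
$x{\left(C,H \right)} = - \frac{7}{3}$ ($x{\left(C,H \right)} = -3 + \frac{1}{0 + 6} \cdot 4 = -3 + \frac{1}{6} \cdot 4 = -3 + \frac{2}{3} = - \frac{7}{3}$)
$x{\left(4,0 \right)} 8 g{\left(-6 \right)} = \left(- \frac{7}{3}\right) 8 \cdot 24 \left(-6\right) = \left(- \frac{56}{3}\right) \left(-144\right) = 2688$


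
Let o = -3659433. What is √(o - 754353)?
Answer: I*√4413786 ≈ 2100.9*I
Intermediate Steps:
√(o - 754353) = √(-3659433 - 754353) = √(-4413786) = I*√4413786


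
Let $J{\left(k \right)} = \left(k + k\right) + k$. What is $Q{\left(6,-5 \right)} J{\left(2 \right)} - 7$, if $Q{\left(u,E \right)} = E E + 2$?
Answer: $155$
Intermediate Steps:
$Q{\left(u,E \right)} = 2 + E^{2}$ ($Q{\left(u,E \right)} = E^{2} + 2 = 2 + E^{2}$)
$J{\left(k \right)} = 3 k$ ($J{\left(k \right)} = 2 k + k = 3 k$)
$Q{\left(6,-5 \right)} J{\left(2 \right)} - 7 = \left(2 + \left(-5\right)^{2}\right) 3 \cdot 2 - 7 = \left(2 + 25\right) 6 - 7 = 27 \cdot 6 - 7 = 162 - 7 = 155$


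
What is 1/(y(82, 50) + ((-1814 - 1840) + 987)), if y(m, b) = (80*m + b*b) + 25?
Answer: 1/6418 ≈ 0.00015581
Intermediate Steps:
y(m, b) = 25 + b² + 80*m (y(m, b) = (80*m + b²) + 25 = (b² + 80*m) + 25 = 25 + b² + 80*m)
1/(y(82, 50) + ((-1814 - 1840) + 987)) = 1/((25 + 50² + 80*82) + ((-1814 - 1840) + 987)) = 1/((25 + 2500 + 6560) + (-3654 + 987)) = 1/(9085 - 2667) = 1/6418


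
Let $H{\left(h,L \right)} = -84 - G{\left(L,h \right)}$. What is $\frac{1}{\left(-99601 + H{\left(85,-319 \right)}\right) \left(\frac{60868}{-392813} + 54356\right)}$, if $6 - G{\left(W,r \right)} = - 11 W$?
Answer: $- \frac{392813}{2053647531985920} \approx -1.9128 \cdot 10^{-10}$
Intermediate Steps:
$G{\left(W,r \right)} = 6 + 11 W$ ($G{\left(W,r \right)} = 6 - - 11 W = 6 + 11 W$)
$H{\left(h,L \right)} = -90 - 11 L$ ($H{\left(h,L \right)} = -84 - \left(6 + 11 L\right) = -90 - 11 L$)
$\frac{1}{\left(-99601 + H{\left(85,-319 \right)}\right) \left(\frac{60868}{-392813} + 54356\right)} = \frac{1}{\left(-99601 - -3419\right) \left(\frac{60868}{-392813} + 54356\right)} = \frac{1}{\left(-99601 + \left(-90 + 3509\right)\right) \left(60868 \left(- \frac{1}{392813}\right) + 54356\right)} = \frac{1}{\left(-99601 + 3419\right) \left(- \frac{60868}{392813} + 54356\right)} = \frac{1}{\left(-96182\right) \frac{21351682560}{392813}} = \frac{1}{- \frac{2053647531985920}{392813}} = - \frac{392813}{2053647531985920}$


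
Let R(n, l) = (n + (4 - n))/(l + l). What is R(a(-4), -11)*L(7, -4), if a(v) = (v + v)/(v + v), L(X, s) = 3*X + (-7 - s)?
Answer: -36/11 ≈ -3.2727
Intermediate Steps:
L(X, s) = -7 - s + 3*X
a(v) = 1 (a(v) = (2*v)/((2*v)) = (2*v)*(1/(2*v)) = 1)
R(n, l) = 2/l (R(n, l) = 4/((2*l)) = 4*(1/(2*l)) = 2/l)
R(a(-4), -11)*L(7, -4) = (2/(-11))*(-7 - 1*(-4) + 3*7) = (2*(-1/11))*(-7 + 4 + 21) = -2/11*18 = -36/11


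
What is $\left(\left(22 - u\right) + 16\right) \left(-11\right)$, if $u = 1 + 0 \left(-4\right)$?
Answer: $-407$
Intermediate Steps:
$u = 1$ ($u = 1 + 0 = 1$)
$\left(\left(22 - u\right) + 16\right) \left(-11\right) = \left(\left(22 - 1\right) + 16\right) \left(-11\right) = \left(21 + 16\right) \left(-11\right) = 37 \left(-11\right) = -407$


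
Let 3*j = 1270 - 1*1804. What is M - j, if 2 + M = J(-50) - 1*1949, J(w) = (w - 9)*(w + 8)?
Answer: 705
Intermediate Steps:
J(w) = (-9 + w)*(8 + w)
M = 527 (M = -2 + ((-72 + (-50)² - 1*(-50)) - 1*1949) = -2 + ((-72 + 2500 + 50) - 1949) = -2 + (2478 - 1949) = -2 + 529 = 527)
j = -178 (j = (1270 - 1*1804)/3 = (1270 - 1804)/3 = (⅓)*(-534) = -178)
M - j = 527 - 1*(-178) = 527 + 178 = 705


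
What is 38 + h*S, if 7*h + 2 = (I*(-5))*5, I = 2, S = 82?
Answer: -3998/7 ≈ -571.14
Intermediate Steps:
h = -52/7 (h = -2/7 + ((2*(-5))*5)/7 = -2/7 + (-10*5)/7 = -2/7 + (⅐)*(-50) = -2/7 - 50/7 = -52/7 ≈ -7.4286)
38 + h*S = 38 - 52/7*82 = 38 - 4264/7 = -3998/7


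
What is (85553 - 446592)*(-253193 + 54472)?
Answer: 71746031119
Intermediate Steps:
(85553 - 446592)*(-253193 + 54472) = -361039*(-198721) = 71746031119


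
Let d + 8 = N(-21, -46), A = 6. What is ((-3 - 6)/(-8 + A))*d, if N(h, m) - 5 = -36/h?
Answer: -81/14 ≈ -5.7857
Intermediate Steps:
N(h, m) = 5 - 36/h
d = -9/7 (d = -8 + (5 - 36/(-21)) = -8 + (5 - 36*(-1/21)) = -8 + (5 + 12/7) = -8 + 47/7 = -9/7 ≈ -1.2857)
((-3 - 6)/(-8 + A))*d = ((-3 - 6)/(-8 + 6))*(-9/7) = -9/(-2)*(-9/7) = -9*(-1/2)*(-9/7) = (9/2)*(-9/7) = -81/14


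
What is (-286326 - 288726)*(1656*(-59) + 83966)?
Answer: 7900064376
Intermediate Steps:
(-286326 - 288726)*(1656*(-59) + 83966) = -575052*(-97704 + 83966) = -575052*(-13738) = 7900064376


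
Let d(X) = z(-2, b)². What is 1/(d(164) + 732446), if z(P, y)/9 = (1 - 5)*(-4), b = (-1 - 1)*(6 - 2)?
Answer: 1/753182 ≈ 1.3277e-6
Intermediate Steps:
b = -8 (b = -2*4 = -8)
z(P, y) = 144 (z(P, y) = 9*((1 - 5)*(-4)) = 9*(-4*(-4)) = 9*16 = 144)
d(X) = 20736 (d(X) = 144² = 20736)
1/(d(164) + 732446) = 1/(20736 + 732446) = 1/753182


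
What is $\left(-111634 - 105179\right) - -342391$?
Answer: $125578$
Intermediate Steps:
$\left(-111634 - 105179\right) - -342391 = \left(-111634 - 105179\right) + 342391 = -216813 + 342391 = 125578$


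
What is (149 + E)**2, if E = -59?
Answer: 8100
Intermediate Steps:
(149 + E)**2 = (149 - 59)**2 = 90**2 = 8100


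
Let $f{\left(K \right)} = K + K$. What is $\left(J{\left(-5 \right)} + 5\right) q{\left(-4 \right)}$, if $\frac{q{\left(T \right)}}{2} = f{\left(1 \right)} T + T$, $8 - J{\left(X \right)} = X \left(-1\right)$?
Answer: $-192$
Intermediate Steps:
$f{\left(K \right)} = 2 K$
$J{\left(X \right)} = 8 + X$ ($J{\left(X \right)} = 8 - X \left(-1\right) = 8 - - X = 8 + X$)
$q{\left(T \right)} = 6 T$ ($q{\left(T \right)} = 2 \left(2 \cdot 1 T + T\right) = 2 \left(2 T + T\right) = 2 \cdot 3 T = 6 T$)
$\left(J{\left(-5 \right)} + 5\right) q{\left(-4 \right)} = \left(\left(8 - 5\right) + 5\right) 6 \left(-4\right) = \left(3 + 5\right) \left(-24\right) = 8 \left(-24\right) = -192$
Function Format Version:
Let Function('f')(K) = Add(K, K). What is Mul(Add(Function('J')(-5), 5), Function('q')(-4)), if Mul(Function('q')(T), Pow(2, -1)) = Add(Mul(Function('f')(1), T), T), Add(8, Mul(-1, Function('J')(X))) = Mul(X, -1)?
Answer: -192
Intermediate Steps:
Function('f')(K) = Mul(2, K)
Function('J')(X) = Add(8, X) (Function('J')(X) = Add(8, Mul(-1, Mul(X, -1))) = Add(8, Mul(-1, Mul(-1, X))) = Add(8, X))
Function('q')(T) = Mul(6, T) (Function('q')(T) = Mul(2, Add(Mul(Mul(2, 1), T), T)) = Mul(2, Add(Mul(2, T), T)) = Mul(2, Mul(3, T)) = Mul(6, T))
Mul(Add(Function('J')(-5), 5), Function('q')(-4)) = Mul(Add(Add(8, -5), 5), Mul(6, -4)) = Mul(Add(3, 5), -24) = Mul(8, -24) = -192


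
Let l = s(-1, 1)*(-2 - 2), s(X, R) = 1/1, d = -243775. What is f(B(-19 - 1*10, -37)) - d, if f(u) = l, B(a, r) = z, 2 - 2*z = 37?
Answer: 243771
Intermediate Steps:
z = -35/2 (z = 1 - ½*37 = 1 - 37/2 = -35/2 ≈ -17.500)
s(X, R) = 1 (s(X, R) = 1*1 = 1)
l = -4 (l = 1*(-2 - 2) = 1*(-4) = -4)
B(a, r) = -35/2
f(u) = -4
f(B(-19 - 1*10, -37)) - d = -4 - 1*(-243775) = -4 + 243775 = 243771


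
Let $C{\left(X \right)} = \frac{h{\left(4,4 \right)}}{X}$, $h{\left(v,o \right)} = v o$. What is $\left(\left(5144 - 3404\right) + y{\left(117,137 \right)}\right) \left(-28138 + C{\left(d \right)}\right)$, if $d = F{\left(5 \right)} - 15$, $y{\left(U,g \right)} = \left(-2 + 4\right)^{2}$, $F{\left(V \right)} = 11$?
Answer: $-49079648$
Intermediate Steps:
$y{\left(U,g \right)} = 4$ ($y{\left(U,g \right)} = 2^{2} = 4$)
$h{\left(v,o \right)} = o v$
$d = -4$ ($d = 11 - 15 = -4$)
$C{\left(X \right)} = \frac{16}{X}$ ($C{\left(X \right)} = \frac{4 \cdot 4}{X} = \frac{16}{X}$)
$\left(\left(5144 - 3404\right) + y{\left(117,137 \right)}\right) \left(-28138 + C{\left(d \right)}\right) = \left(\left(5144 - 3404\right) + 4\right) \left(-28138 + \frac{16}{-4}\right) = \left(1740 + 4\right) \left(-28138 + 16 \left(- \frac{1}{4}\right)\right) = 1744 \left(-28138 - 4\right) = 1744 \left(-28142\right) = -49079648$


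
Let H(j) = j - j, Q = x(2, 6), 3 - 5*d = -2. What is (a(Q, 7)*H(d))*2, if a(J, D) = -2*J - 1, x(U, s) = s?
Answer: 0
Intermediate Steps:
d = 1 (d = 3/5 - 1/5*(-2) = 3/5 + 2/5 = 1)
Q = 6
a(J, D) = -1 - 2*J
H(j) = 0
(a(Q, 7)*H(d))*2 = ((-1 - 2*6)*0)*2 = ((-1 - 12)*0)*2 = -13*0*2 = 0*2 = 0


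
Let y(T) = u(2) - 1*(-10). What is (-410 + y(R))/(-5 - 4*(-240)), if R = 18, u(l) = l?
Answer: -398/955 ≈ -0.41675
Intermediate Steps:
y(T) = 12 (y(T) = 2 - 1*(-10) = 2 + 10 = 12)
(-410 + y(R))/(-5 - 4*(-240)) = (-410 + 12)/(-5 - 4*(-240)) = -398/(-5 + 960) = -398/955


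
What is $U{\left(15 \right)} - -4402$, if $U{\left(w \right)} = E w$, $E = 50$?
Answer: $5152$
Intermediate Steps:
$U{\left(w \right)} = 50 w$
$U{\left(15 \right)} - -4402 = 50 \cdot 15 - -4402 = 750 + 4402 = 5152$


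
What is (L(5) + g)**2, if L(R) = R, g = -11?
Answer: 36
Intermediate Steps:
(L(5) + g)**2 = (5 - 11)**2 = (-6)**2 = 36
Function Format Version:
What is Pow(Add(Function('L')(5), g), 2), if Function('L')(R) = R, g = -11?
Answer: 36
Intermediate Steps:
Pow(Add(Function('L')(5), g), 2) = Pow(Add(5, -11), 2) = Pow(-6, 2) = 36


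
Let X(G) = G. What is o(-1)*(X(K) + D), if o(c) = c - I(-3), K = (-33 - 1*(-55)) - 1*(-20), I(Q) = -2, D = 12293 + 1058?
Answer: 13393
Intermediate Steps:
D = 13351
K = 42 (K = (-33 + 55) + 20 = 22 + 20 = 42)
o(c) = 2 + c (o(c) = c - 1*(-2) = c + 2 = 2 + c)
o(-1)*(X(K) + D) = (2 - 1)*(42 + 13351) = 1*13393 = 13393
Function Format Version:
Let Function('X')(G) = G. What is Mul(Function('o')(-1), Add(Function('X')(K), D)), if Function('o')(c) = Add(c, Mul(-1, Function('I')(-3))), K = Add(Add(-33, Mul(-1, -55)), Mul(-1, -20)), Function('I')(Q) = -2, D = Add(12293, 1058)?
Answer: 13393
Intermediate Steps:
D = 13351
K = 42 (K = Add(Add(-33, 55), 20) = Add(22, 20) = 42)
Function('o')(c) = Add(2, c) (Function('o')(c) = Add(c, Mul(-1, -2)) = Add(c, 2) = Add(2, c))
Mul(Function('o')(-1), Add(Function('X')(K), D)) = Mul(Add(2, -1), Add(42, 13351)) = Mul(1, 13393) = 13393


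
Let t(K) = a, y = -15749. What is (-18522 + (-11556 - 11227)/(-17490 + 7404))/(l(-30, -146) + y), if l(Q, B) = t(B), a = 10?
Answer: 186790109/158743554 ≈ 1.1767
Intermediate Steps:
t(K) = 10
l(Q, B) = 10
(-18522 + (-11556 - 11227)/(-17490 + 7404))/(l(-30, -146) + y) = (-18522 + (-11556 - 11227)/(-17490 + 7404))/(10 - 15749) = (-18522 - 22783/(-10086))/(-15739) = (-18522 - 22783*(-1/10086))*(-1/15739) = (-18522 + 22783/10086)*(-1/15739) = -186790109/10086*(-1/15739) = 186790109/158743554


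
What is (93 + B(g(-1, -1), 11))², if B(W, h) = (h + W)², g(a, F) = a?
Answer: 37249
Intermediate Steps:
B(W, h) = (W + h)²
(93 + B(g(-1, -1), 11))² = (93 + (-1 + 11)²)² = (93 + 10²)² = (93 + 100)² = 193² = 37249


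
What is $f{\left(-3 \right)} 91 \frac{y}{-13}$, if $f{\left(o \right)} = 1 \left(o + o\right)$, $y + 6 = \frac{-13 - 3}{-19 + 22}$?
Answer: $-476$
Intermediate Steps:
$y = - \frac{34}{3}$ ($y = -6 + \frac{-13 - 3}{-19 + 22} = -6 - \frac{16}{3} = - \frac{34}{3} \approx -11.333$)
$f{\left(o \right)} = 2 o$ ($f{\left(o \right)} = 1 \cdot 2 o = 2 o$)
$f{\left(-3 \right)} 91 \frac{y}{-13} = 2 \left(-3\right) 91 \left(- \frac{34}{3 \left(-13\right)}\right) = \left(-6\right) 91 \left(\left(- \frac{34}{3}\right) \left(- \frac{1}{13}\right)\right) = \left(-546\right) \frac{34}{39} = -476$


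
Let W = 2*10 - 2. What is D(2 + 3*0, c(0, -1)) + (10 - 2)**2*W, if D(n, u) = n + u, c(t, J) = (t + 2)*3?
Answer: 1160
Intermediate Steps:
W = 18 (W = 20 - 2 = 18)
c(t, J) = 6 + 3*t (c(t, J) = (2 + t)*3 = 6 + 3*t)
D(2 + 3*0, c(0, -1)) + (10 - 2)**2*W = ((2 + 3*0) + (6 + 3*0)) + (10 - 2)**2*18 = ((2 + 0) + (6 + 0)) + 8**2*18 = (2 + 6) + 64*18 = 8 + 1152 = 1160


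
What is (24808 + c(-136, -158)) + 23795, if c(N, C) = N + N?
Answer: 48331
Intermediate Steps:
c(N, C) = 2*N
(24808 + c(-136, -158)) + 23795 = (24808 + 2*(-136)) + 23795 = (24808 - 272) + 23795 = 24536 + 23795 = 48331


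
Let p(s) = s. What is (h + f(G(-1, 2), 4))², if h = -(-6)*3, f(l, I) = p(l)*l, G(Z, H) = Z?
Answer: 361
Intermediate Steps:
f(l, I) = l² (f(l, I) = l*l = l²)
h = 18 (h = -1*(-18) = 18)
(h + f(G(-1, 2), 4))² = (18 + (-1)²)² = (18 + 1)² = 19² = 361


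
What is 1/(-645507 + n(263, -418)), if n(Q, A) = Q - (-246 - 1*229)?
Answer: -1/644769 ≈ -1.5509e-6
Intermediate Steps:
n(Q, A) = 475 + Q (n(Q, A) = Q - (-246 - 229) = Q - 1*(-475) = Q + 475 = 475 + Q)
1/(-645507 + n(263, -418)) = 1/(-645507 + (475 + 263)) = 1/(-645507 + 738) = 1/(-644769) = -1/644769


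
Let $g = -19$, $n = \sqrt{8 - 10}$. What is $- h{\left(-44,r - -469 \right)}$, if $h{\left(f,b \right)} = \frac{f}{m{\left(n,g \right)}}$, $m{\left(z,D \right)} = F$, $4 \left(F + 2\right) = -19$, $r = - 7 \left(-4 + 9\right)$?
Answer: $- \frac{176}{27} \approx -6.5185$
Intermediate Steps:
$r = -35$ ($r = \left(-7\right) 5 = -35$)
$n = i \sqrt{2}$ ($n = \sqrt{-2} = i \sqrt{2} \approx 1.4142 i$)
$F = - \frac{27}{4}$ ($F = -2 + \frac{1}{4} \left(-19\right) = -2 - \frac{19}{4} = - \frac{27}{4} \approx -6.75$)
$m{\left(z,D \right)} = - \frac{27}{4}$
$h{\left(f,b \right)} = - \frac{4 f}{27}$ ($h{\left(f,b \right)} = \frac{f}{- \frac{27}{4}} = f \left(- \frac{4}{27}\right) = - \frac{4 f}{27}$)
$- h{\left(-44,r - -469 \right)} = - \frac{\left(-4\right) \left(-44\right)}{27} = \left(-1\right) \frac{176}{27} = - \frac{176}{27}$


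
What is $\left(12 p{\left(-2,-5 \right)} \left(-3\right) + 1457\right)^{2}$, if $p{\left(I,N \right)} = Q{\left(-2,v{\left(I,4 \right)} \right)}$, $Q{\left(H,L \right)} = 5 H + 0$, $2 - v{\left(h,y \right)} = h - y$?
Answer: $3301489$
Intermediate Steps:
$v{\left(h,y \right)} = 2 + y - h$ ($v{\left(h,y \right)} = 2 - \left(h - y\right) = 2 + y - h$)
$Q{\left(H,L \right)} = 5 H$
$p{\left(I,N \right)} = -10$ ($p{\left(I,N \right)} = 5 \left(-2\right) = -10$)
$\left(12 p{\left(-2,-5 \right)} \left(-3\right) + 1457\right)^{2} = \left(12 \left(-10\right) \left(-3\right) + 1457\right)^{2} = \left(\left(-120\right) \left(-3\right) + 1457\right)^{2} = \left(360 + 1457\right)^{2} = 1817^{2} = 3301489$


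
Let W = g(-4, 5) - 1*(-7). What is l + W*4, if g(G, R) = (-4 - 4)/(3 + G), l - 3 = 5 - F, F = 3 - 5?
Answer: 70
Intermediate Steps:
F = -2
l = 10 (l = 3 + (5 - 1*(-2)) = 3 + (5 + 2) = 3 + 7 = 10)
g(G, R) = -8/(3 + G)
W = 15 (W = -8/(3 - 4) - 1*(-7) = -8/(-1) + 7 = -8*(-1) + 7 = 8 + 7 = 15)
l + W*4 = 10 + 15*4 = 10 + 60 = 70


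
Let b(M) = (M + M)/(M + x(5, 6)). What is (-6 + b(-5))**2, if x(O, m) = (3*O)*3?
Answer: 625/16 ≈ 39.063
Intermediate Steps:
x(O, m) = 9*O
b(M) = 2*M/(45 + M) (b(M) = (M + M)/(M + 9*5) = (2*M)/(M + 45) = (2*M)/(45 + M) = 2*M/(45 + M))
(-6 + b(-5))**2 = (-6 + 2*(-5)/(45 - 5))**2 = (-6 + 2*(-5)/40)**2 = (-6 + 2*(-5)*(1/40))**2 = (-6 - 1/4)**2 = (-25/4)**2 = 625/16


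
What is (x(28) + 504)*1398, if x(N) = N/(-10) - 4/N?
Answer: 24516726/35 ≈ 7.0048e+5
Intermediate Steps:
x(N) = -4/N - N/10 (x(N) = N*(-⅒) - 4/N = -N/10 - 4/N = -4/N - N/10)
(x(28) + 504)*1398 = ((-4/28 - ⅒*28) + 504)*1398 = ((-4*1/28 - 14/5) + 504)*1398 = ((-⅐ - 14/5) + 504)*1398 = (-103/35 + 504)*1398 = (17537/35)*1398 = 24516726/35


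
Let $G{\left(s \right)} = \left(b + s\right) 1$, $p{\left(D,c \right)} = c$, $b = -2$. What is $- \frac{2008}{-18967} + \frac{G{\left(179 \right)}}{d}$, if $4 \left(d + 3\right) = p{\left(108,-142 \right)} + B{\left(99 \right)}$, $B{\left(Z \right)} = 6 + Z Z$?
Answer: $\frac{32811860}{183088451} \approx 0.17921$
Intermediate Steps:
$B{\left(Z \right)} = 6 + Z^{2}$
$d = \frac{9653}{4}$ ($d = -3 + \frac{-142 + \left(6 + 99^{2}\right)}{4} = -3 + \frac{-142 + \left(6 + 9801\right)}{4} = -3 + \frac{-142 + 9807}{4} = -3 + \frac{1}{4} \cdot 9665 = -3 + \frac{9665}{4} = \frac{9653}{4} \approx 2413.3$)
$G{\left(s \right)} = -2 + s$ ($G{\left(s \right)} = \left(-2 + s\right) 1 = -2 + s$)
$- \frac{2008}{-18967} + \frac{G{\left(179 \right)}}{d} = - \frac{2008}{-18967} + \frac{-2 + 179}{\frac{9653}{4}} = \left(-2008\right) \left(- \frac{1}{18967}\right) + 177 \cdot \frac{4}{9653} = \frac{2008}{18967} + \frac{708}{9653} = \frac{32811860}{183088451}$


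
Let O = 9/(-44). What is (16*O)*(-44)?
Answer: 144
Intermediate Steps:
O = -9/44 (O = 9*(-1/44) = -9/44 ≈ -0.20455)
(16*O)*(-44) = (16*(-9/44))*(-44) = -36/11*(-44) = 144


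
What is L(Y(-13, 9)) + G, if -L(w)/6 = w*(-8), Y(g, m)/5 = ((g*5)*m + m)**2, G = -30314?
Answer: 79595926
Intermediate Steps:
Y(g, m) = 5*(m + 5*g*m)**2 (Y(g, m) = 5*((g*5)*m + m)**2 = 5*((5*g)*m + m)**2 = 5*(5*g*m + m)**2 = 5*(m + 5*g*m)**2)
L(w) = 48*w (L(w) = -6*w*(-8) = -(-48)*w = 48*w)
L(Y(-13, 9)) + G = 48*(5*9**2*(1 + 5*(-13))**2) - 30314 = 48*(5*81*(1 - 65)**2) - 30314 = 48*(5*81*(-64)**2) - 30314 = 48*(5*81*4096) - 30314 = 48*1658880 - 30314 = 79626240 - 30314 = 79595926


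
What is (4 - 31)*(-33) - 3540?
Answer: -2649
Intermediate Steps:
(4 - 31)*(-33) - 3540 = -27*(-33) - 3540 = 891 - 3540 = -2649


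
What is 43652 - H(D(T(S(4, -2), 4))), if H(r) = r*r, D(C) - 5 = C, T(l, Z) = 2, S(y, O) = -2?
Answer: 43603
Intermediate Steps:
D(C) = 5 + C
H(r) = r²
43652 - H(D(T(S(4, -2), 4))) = 43652 - (5 + 2)² = 43652 - 1*7² = 43652 - 1*49 = 43652 - 49 = 43603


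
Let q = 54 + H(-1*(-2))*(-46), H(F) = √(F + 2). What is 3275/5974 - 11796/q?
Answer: 35296877/113506 ≈ 310.97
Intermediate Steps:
H(F) = √(2 + F)
q = -38 (q = 54 + √(2 - 1*(-2))*(-46) = 54 + √(2 + 2)*(-46) = 54 + √4*(-46) = 54 + 2*(-46) = 54 - 92 = -38)
3275/5974 - 11796/q = 3275/5974 - 11796/(-38) = 3275*(1/5974) - 11796*(-1/38) = 3275/5974 + 5898/19 = 35296877/113506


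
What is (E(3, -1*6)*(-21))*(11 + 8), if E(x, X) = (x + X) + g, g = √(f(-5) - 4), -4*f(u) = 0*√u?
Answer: 1197 - 798*I ≈ 1197.0 - 798.0*I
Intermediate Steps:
f(u) = 0 (f(u) = -0*√u = -¼*0 = 0)
g = 2*I (g = √(0 - 4) = √(-4) = 2*I ≈ 2.0*I)
E(x, X) = X + x + 2*I (E(x, X) = (x + X) + 2*I = (X + x) + 2*I = X + x + 2*I)
(E(3, -1*6)*(-21))*(11 + 8) = ((-1*6 + 3 + 2*I)*(-21))*(11 + 8) = ((-6 + 3 + 2*I)*(-21))*19 = ((-3 + 2*I)*(-21))*19 = (63 - 42*I)*19 = 1197 - 798*I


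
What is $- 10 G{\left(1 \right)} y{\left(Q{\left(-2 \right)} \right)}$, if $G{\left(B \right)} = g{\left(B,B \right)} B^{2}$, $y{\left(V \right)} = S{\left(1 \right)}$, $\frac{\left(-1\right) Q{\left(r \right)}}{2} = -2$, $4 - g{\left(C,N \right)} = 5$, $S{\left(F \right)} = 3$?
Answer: $30$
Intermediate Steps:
$g{\left(C,N \right)} = -1$ ($g{\left(C,N \right)} = 4 - 5 = -1$)
$Q{\left(r \right)} = 4$ ($Q{\left(r \right)} = \left(-2\right) \left(-2\right) = 4$)
$y{\left(V \right)} = 3$
$G{\left(B \right)} = - B^{2}$
$- 10 G{\left(1 \right)} y{\left(Q{\left(-2 \right)} \right)} = - 10 \left(- 1^{2}\right) 3 = - 10 \left(\left(-1\right) 1\right) 3 = \left(-10\right) \left(-1\right) 3 = 10 \cdot 3 = 30$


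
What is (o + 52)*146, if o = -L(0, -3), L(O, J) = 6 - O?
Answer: 6716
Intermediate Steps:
o = -6 (o = -(6 - 1*0) = -(6 + 0) = -1*6 = -6)
(o + 52)*146 = (-6 + 52)*146 = 46*146 = 6716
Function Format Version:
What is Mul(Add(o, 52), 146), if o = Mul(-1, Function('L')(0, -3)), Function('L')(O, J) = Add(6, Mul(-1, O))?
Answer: 6716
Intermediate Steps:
o = -6 (o = Mul(-1, Add(6, Mul(-1, 0))) = Mul(-1, Add(6, 0)) = Mul(-1, 6) = -6)
Mul(Add(o, 52), 146) = Mul(Add(-6, 52), 146) = Mul(46, 146) = 6716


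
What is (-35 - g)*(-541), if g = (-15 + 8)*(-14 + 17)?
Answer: 7574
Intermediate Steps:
g = -21 (g = -7*3 = -21)
(-35 - g)*(-541) = (-35 - 1*(-21))*(-541) = (-35 + 21)*(-541) = -14*(-541) = 7574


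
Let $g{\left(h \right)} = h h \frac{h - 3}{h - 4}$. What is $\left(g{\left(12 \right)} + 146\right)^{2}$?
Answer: $94864$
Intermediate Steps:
$g{\left(h \right)} = \frac{h^{2} \left(-3 + h\right)}{-4 + h}$ ($g{\left(h \right)} = h^{2} \frac{-3 + h}{-4 + h} = \frac{h^{2} \left(-3 + h\right)}{-4 + h}$)
$\left(g{\left(12 \right)} + 146\right)^{2} = \left(\frac{12^{2} \left(-3 + 12\right)}{-4 + 12} + 146\right)^{2} = \left(144 \cdot \frac{1}{8} \cdot 9 + 146\right)^{2} = \left(162 + 146\right)^{2} = 308^{2} = 94864$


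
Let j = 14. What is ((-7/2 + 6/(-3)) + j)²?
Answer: 289/4 ≈ 72.250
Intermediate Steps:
((-7/2 + 6/(-3)) + j)² = ((-7/2 + 6/(-3)) + 14)² = ((-7*½ + 6*(-⅓)) + 14)² = ((-7/2 - 2) + 14)² = (-11/2 + 14)² = (17/2)² = 289/4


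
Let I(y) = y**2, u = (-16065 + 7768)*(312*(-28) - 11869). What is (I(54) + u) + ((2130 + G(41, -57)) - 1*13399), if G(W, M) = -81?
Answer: 170951251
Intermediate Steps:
u = 170959685 (u = -8297*(-8736 - 11869) = -8297*(-20605) = 170959685)
(I(54) + u) + ((2130 + G(41, -57)) - 1*13399) = (54**2 + 170959685) + ((2130 - 81) - 1*13399) = (2916 + 170959685) + (2049 - 13399) = 170962601 - 11350 = 170951251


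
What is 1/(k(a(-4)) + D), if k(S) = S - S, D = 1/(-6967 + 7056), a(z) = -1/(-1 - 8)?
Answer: 89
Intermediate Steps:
a(z) = ⅑ (a(z) = -1/(-9) = -1*(-⅑) = ⅑)
D = 1/89 ≈ 0.011236
k(S) = 0
1/(k(a(-4)) + D) = 1/(0 + 1/89) = 1/(1/89) = 89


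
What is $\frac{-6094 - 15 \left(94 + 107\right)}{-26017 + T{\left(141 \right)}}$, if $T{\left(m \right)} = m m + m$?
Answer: $\frac{9109}{5995} \approx 1.5194$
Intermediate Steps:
$T{\left(m \right)} = m + m^{2}$ ($T{\left(m \right)} = m^{2} + m = m + m^{2}$)
$\frac{-6094 - 15 \left(94 + 107\right)}{-26017 + T{\left(141 \right)}} = \frac{-6094 - 15 \left(94 + 107\right)}{-26017 + 141 \left(1 + 141\right)} = \frac{-6094 - 3015}{-26017 + 141 \cdot 142} = \frac{-6094 - 3015}{-26017 + 20022} = - \frac{9109}{-5995} = \left(-9109\right) \left(- \frac{1}{5995}\right) = \frac{9109}{5995}$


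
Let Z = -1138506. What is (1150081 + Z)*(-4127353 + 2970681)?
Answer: -13388478400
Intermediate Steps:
(1150081 + Z)*(-4127353 + 2970681) = (1150081 - 1138506)*(-4127353 + 2970681) = 11575*(-1156672) = -13388478400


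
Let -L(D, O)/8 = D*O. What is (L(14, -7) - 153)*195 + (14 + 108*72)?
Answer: 130835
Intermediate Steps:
L(D, O) = -8*D*O
(L(14, -7) - 153)*195 + (14 + 108*72) = (-8*14*(-7) - 153)*195 + (14 + 108*72) = (784 - 153)*195 + (14 + 7776) = 631*195 + 7790 = 123045 + 7790 = 130835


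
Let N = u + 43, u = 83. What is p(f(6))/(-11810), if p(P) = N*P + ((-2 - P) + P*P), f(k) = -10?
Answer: 576/5905 ≈ 0.097544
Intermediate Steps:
N = 126 (N = 83 + 43 = 126)
p(P) = -2 + P² + 125*P (p(P) = 126*P + ((-2 - P) + P*P) = 126*P + ((-2 - P) + P²) = 126*P + (-2 + P² - P) = -2 + P² + 125*P)
p(f(6))/(-11810) = (-2 + (-10)² + 125*(-10))/(-11810) = (-2 + 100 - 1250)*(-1/11810) = -1152*(-1/11810) = 576/5905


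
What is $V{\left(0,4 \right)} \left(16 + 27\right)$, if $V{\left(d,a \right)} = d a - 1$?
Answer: $-43$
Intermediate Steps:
$V{\left(d,a \right)} = -1 + a d$ ($V{\left(d,a \right)} = a d - 1 = -1 + a d$)
$V{\left(0,4 \right)} \left(16 + 27\right) = \left(-1 + 4 \cdot 0\right) \left(16 + 27\right) = \left(-1 + 0\right) 43 = \left(-1\right) 43 = -43$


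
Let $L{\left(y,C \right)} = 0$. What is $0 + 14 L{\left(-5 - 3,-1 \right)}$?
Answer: $0$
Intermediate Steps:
$0 + 14 L{\left(-5 - 3,-1 \right)} = 0 + 14 \cdot 0 = 0 + 0 = 0$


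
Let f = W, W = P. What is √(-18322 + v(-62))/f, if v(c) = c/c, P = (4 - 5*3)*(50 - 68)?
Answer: I*√18321/198 ≈ 0.68361*I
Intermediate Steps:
P = 198 (P = (4 - 15)*(-18) = -11*(-18) = 198)
W = 198
v(c) = 1
f = 198
√(-18322 + v(-62))/f = √(-18322 + 1)/198 = √(-18321)*(1/198) = (I*√18321)*(1/198) = I*√18321/198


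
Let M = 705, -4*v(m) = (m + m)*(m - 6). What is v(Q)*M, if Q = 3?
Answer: 6345/2 ≈ 3172.5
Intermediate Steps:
v(m) = -m*(-6 + m)/2 (v(m) = -(m + m)*(m - 6)/4 = -2*m*(-6 + m)/4 = -m*(-6 + m)/2)
v(Q)*M = ((1/2)*3*(6 - 1*3))*705 = ((1/2)*3*(6 - 3))*705 = ((1/2)*3*3)*705 = (9/2)*705 = 6345/2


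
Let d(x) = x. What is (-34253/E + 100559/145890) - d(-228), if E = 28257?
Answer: 312584885311/1374137910 ≈ 227.48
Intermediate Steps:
(-34253/E + 100559/145890) - d(-228) = (-34253/28257 + 100559/145890) - 1*(-228) = (-34253*1/28257 + 100559*(1/145890)) + 228 = (-34253/28257 + 100559/145890) + 228 = -718558169/1374137910 + 228 = 312584885311/1374137910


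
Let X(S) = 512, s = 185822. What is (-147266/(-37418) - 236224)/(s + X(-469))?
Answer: -4419441183/3486122806 ≈ -1.2677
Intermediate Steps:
(-147266/(-37418) - 236224)/(s + X(-469)) = (-147266/(-37418) - 236224)/(185822 + 512) = (-147266*(-1/37418) - 236224)/186334 = (73633/18709 - 236224)*(1/186334) = -4419441183/18709*1/186334 = -4419441183/3486122806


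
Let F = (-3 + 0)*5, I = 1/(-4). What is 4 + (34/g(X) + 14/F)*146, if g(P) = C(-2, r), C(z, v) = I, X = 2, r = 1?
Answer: -299824/15 ≈ -19988.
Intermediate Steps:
I = -¼ ≈ -0.25000
C(z, v) = -¼
F = -15 (F = -3*5 = -15)
g(P) = -¼
4 + (34/g(X) + 14/F)*146 = 4 + (34/(-¼) + 14/(-15))*146 = 4 + (34*(-4) + 14*(-1/15))*146 = 4 + (-136 - 14/15)*146 = 4 - 2054/15*146 = 4 - 299884/15 = -299824/15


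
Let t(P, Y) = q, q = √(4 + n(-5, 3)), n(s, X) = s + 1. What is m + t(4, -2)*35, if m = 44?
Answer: 44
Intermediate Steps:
n(s, X) = 1 + s
q = 0 (q = √(4 + (1 - 5)) = √(4 - 4) = √0 = 0)
t(P, Y) = 0
m + t(4, -2)*35 = 44 + 0*35 = 44 + 0 = 44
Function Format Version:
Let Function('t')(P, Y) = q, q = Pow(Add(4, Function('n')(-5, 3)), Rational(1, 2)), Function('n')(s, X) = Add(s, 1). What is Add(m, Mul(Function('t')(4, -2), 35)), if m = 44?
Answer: 44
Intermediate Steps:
Function('n')(s, X) = Add(1, s)
q = 0 (q = Pow(Add(4, Add(1, -5)), Rational(1, 2)) = Pow(Add(4, -4), Rational(1, 2)) = Pow(0, Rational(1, 2)) = 0)
Function('t')(P, Y) = 0
Add(m, Mul(Function('t')(4, -2), 35)) = Add(44, Mul(0, 35)) = Add(44, 0) = 44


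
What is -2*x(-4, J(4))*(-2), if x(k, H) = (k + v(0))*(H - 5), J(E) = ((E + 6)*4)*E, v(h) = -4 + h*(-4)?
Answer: -4960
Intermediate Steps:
v(h) = -4 - 4*h
J(E) = E*(24 + 4*E) (J(E) = ((6 + E)*4)*E = (24 + 4*E)*E = E*(24 + 4*E))
x(k, H) = (-5 + H)*(-4 + k) (x(k, H) = (k + (-4 - 4*0))*(H - 5) = (k + (-4 + 0))*(-5 + H) = (k - 4)*(-5 + H) = (-4 + k)*(-5 + H) = (-5 + H)*(-4 + k))
-2*x(-4, J(4))*(-2) = -2*(20 - 5*(-4) - 16*4*(6 + 4) + (4*4*(6 + 4))*(-4))*(-2) = -2*(20 + 20 - 16*4*10 + (4*4*10)*(-4))*(-2) = -2*(20 + 20 - 4*160 + 160*(-4))*(-2) = -2*(20 + 20 - 640 - 640)*(-2) = -2*(-1240)*(-2) = 2480*(-2) = -4960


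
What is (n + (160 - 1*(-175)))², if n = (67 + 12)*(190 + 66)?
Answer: 422672481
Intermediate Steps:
n = 20224 (n = 79*256 = 20224)
(n + (160 - 1*(-175)))² = (20224 + (160 - 1*(-175)))² = (20224 + (160 + 175))² = (20224 + 335)² = 20559² = 422672481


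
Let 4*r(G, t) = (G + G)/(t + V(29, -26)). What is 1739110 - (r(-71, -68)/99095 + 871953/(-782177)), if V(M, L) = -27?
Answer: 25611659241736430583/14726867664850 ≈ 1.7391e+6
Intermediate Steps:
r(G, t) = G/(2*(-27 + t)) (r(G, t) = ((G + G)/(t - 27))/4 = ((2*G)/(-27 + t))/4 = (2*G/(-27 + t))/4 = G/(2*(-27 + t)))
1739110 - (r(-71, -68)/99095 + 871953/(-782177)) = 1739110 - (((1/2)*(-71)/(-27 - 68))/99095 + 871953/(-782177)) = 1739110 - (((1/2)*(-71)/(-95))*(1/99095) + 871953*(-1/782177)) = 1739110 - (((1/2)*(-71)*(-1/95))*(1/99095) - 871953/782177) = 1739110 - ((71/190)*(1/99095) - 871953/782177) = 1739110 - (71/18828050 - 871953/782177) = 1739110 - 1*(-16417119147083/14726867664850) = 1739110 + 16417119147083/14726867664850 = 25611659241736430583/14726867664850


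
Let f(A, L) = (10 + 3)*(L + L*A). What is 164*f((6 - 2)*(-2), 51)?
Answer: -761124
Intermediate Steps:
f(A, L) = 13*L + 13*A*L (f(A, L) = 13*(L + A*L) = 13*L + 13*A*L)
164*f((6 - 2)*(-2), 51) = 164*(13*51*(1 + (6 - 2)*(-2))) = 164*(13*51*(1 + 4*(-2))) = 164*(13*51*(1 - 8)) = 164*(13*51*(-7)) = 164*(-4641) = -761124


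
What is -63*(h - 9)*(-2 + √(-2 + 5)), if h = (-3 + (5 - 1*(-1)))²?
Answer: 0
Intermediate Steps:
h = 9 (h = (-3 + (5 + 1))² = (-3 + 6)² = 3² = 9)
-63*(h - 9)*(-2 + √(-2 + 5)) = -63*(9 - 9)*(-2 + √(-2 + 5)) = -0*(-2 + √3) = -63*0 = 0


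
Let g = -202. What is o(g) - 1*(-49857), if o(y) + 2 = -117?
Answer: 49738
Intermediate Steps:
o(y) = -119 (o(y) = -2 - 117 = -119)
o(g) - 1*(-49857) = -119 - 1*(-49857) = -119 + 49857 = 49738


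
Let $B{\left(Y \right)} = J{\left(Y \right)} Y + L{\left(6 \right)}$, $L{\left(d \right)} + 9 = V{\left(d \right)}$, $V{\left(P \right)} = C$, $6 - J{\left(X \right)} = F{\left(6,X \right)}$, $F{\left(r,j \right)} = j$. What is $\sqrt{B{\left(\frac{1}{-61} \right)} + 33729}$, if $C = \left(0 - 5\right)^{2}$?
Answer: $\frac{3 \sqrt{13951642}}{61} \approx 183.7$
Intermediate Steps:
$J{\left(X \right)} = 6 - X$
$C = 25$ ($C = \left(-5\right)^{2} = 25$)
$V{\left(P \right)} = 25$
$L{\left(d \right)} = 16$ ($L{\left(d \right)} = -9 + 25 = 16$)
$B{\left(Y \right)} = 16 + Y \left(6 - Y\right)$ ($B{\left(Y \right)} = \left(6 - Y\right) Y + 16 = Y \left(6 - Y\right) + 16 = 16 + Y \left(6 - Y\right)$)
$\sqrt{B{\left(\frac{1}{-61} \right)} + 33729} = \sqrt{\left(16 - \frac{-6 + \frac{1}{-61}}{-61}\right) + 33729} = \sqrt{\left(16 - - \frac{-6 - \frac{1}{61}}{61}\right) + 33729} = \sqrt{\left(16 - \left(- \frac{1}{61}\right) \left(- \frac{367}{61}\right)\right) + 33729} = \sqrt{\left(16 - \frac{367}{3721}\right) + 33729} = \sqrt{\frac{59169}{3721} + 33729} = \sqrt{\frac{125564778}{3721}} = \frac{3 \sqrt{13951642}}{61}$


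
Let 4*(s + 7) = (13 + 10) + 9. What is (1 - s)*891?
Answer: 0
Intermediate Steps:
s = 1 (s = -7 + ((13 + 10) + 9)/4 = -7 + (23 + 9)/4 = -7 + (¼)*32 = -7 + 8 = 1)
(1 - s)*891 = (1 - 1*1)*891 = (1 - 1)*891 = 0*891 = 0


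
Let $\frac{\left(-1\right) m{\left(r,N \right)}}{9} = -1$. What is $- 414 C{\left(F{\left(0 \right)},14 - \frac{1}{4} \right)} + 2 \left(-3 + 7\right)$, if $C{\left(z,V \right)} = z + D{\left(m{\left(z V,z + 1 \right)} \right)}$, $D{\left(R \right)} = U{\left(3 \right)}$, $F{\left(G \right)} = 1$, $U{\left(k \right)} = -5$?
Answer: $1664$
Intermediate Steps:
$m{\left(r,N \right)} = 9$ ($m{\left(r,N \right)} = \left(-9\right) \left(-1\right) = 9$)
$D{\left(R \right)} = -5$
$C{\left(z,V \right)} = -5 + z$ ($C{\left(z,V \right)} = z - 5 = -5 + z$)
$- 414 C{\left(F{\left(0 \right)},14 - \frac{1}{4} \right)} + 2 \left(-3 + 7\right) = - 414 \left(-5 + 1\right) + 2 \left(-3 + 7\right) = \left(-414\right) \left(-4\right) + 2 \cdot 4 = 1656 + 8 = 1664$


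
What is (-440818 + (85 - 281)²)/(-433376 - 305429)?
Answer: 402402/738805 ≈ 0.54467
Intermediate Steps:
(-440818 + (85 - 281)²)/(-433376 - 305429) = (-440818 + (-196)²)/(-738805) = (-440818 + 38416)*(-1/738805) = -402402*(-1/738805) = 402402/738805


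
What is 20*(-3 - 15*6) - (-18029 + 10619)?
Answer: 5550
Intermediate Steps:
20*(-3 - 15*6) - (-18029 + 10619) = 20*(-3 - 90) - 1*(-7410) = 20*(-93) + 7410 = -1860 + 7410 = 5550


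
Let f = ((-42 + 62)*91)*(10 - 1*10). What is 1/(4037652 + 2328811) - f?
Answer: 1/6366463 ≈ 1.5707e-7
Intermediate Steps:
f = 0 (f = (20*91)*(10 - 10) = 1820*0 = 0)
1/(4037652 + 2328811) - f = 1/(4037652 + 2328811) - 1*0 = 1/6366463 + 0 = 1/6366463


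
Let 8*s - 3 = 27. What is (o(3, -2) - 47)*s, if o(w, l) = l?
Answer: -735/4 ≈ -183.75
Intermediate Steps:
s = 15/4 (s = 3/8 + (⅛)*27 = 3/8 + 27/8 = 15/4 ≈ 3.7500)
(o(3, -2) - 47)*s = (-2 - 47)*(15/4) = -49*15/4 = -735/4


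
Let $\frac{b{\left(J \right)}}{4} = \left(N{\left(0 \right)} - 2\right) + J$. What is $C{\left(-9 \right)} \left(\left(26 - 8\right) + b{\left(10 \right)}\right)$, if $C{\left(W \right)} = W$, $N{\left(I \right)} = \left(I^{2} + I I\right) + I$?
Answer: $-450$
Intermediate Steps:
$N{\left(I \right)} = I + 2 I^{2}$ ($N{\left(I \right)} = \left(I^{2} + I^{2}\right) + I = 2 I^{2} + I = I + 2 I^{2}$)
$b{\left(J \right)} = -8 + 4 J$ ($b{\left(J \right)} = 4 \left(\left(0 \left(1 + 2 \cdot 0\right) - 2\right) + J\right) = 4 \left(\left(0 \left(1 + 0\right) - 2\right) + J\right) = 4 \left(\left(0 \cdot 1 - 2\right) + J\right) = 4 \left(\left(0 - 2\right) + J\right) = 4 \left(-2 + J\right) = -8 + 4 J$)
$C{\left(-9 \right)} \left(\left(26 - 8\right) + b{\left(10 \right)}\right) = - 9 \left(\left(26 - 8\right) + \left(-8 + 4 \cdot 10\right)\right) = - 9 \left(\left(26 - 8\right) + \left(-8 + 40\right)\right) = - 9 \left(18 + 32\right) = \left(-9\right) 50 = -450$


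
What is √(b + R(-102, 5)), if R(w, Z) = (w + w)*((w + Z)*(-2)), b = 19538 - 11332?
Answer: I*√31370 ≈ 177.12*I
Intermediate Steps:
b = 8206
R(w, Z) = 2*w*(-2*Z - 2*w) (R(w, Z) = (2*w)*((Z + w)*(-2)) = (2*w)*(-2*Z - 2*w) = 2*w*(-2*Z - 2*w))
√(b + R(-102, 5)) = √(8206 - 4*(-102)*(5 - 102)) = √(8206 - 4*(-102)*(-97)) = √(8206 - 39576) = √(-31370) = I*√31370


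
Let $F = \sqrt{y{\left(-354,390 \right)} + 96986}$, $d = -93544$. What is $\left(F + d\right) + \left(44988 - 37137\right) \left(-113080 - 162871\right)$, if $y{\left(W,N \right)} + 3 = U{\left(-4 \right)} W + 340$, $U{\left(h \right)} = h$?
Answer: $-2166584845 + 9 \sqrt{1219} \approx -2.1666 \cdot 10^{9}$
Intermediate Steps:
$y{\left(W,N \right)} = 337 - 4 W$ ($y{\left(W,N \right)} = -3 - \left(-340 + 4 W\right) = 337 - 4 W$)
$F = 9 \sqrt{1219}$ ($F = \sqrt{\left(337 - -1416\right) + 96986} = \sqrt{\left(337 + 1416\right) + 96986} = \sqrt{1753 + 96986} = \sqrt{98739} = 9 \sqrt{1219} \approx 314.23$)
$\left(F + d\right) + \left(44988 - 37137\right) \left(-113080 - 162871\right) = \left(9 \sqrt{1219} - 93544\right) + \left(44988 - 37137\right) \left(-113080 - 162871\right) = \left(-93544 + 9 \sqrt{1219}\right) + 7851 \left(-275951\right) = \left(-93544 + 9 \sqrt{1219}\right) - 2166491301 = -2166584845 + 9 \sqrt{1219}$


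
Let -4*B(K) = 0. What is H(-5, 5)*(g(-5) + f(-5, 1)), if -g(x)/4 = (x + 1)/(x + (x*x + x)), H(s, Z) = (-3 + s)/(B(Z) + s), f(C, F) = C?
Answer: -472/75 ≈ -6.2933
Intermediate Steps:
B(K) = 0 (B(K) = -1/4*0 = 0)
H(s, Z) = (-3 + s)/s (H(s, Z) = (-3 + s)/(0 + s) = (-3 + s)/s)
g(x) = -4*(1 + x)/(x**2 + 2*x) (g(x) = -4*(x + 1)/(x + (x*x + x)) = -4*(1 + x)/(x + (x**2 + x)) = -4*(1 + x)/(x + (x + x**2)) = -4*(1 + x)/(x**2 + 2*x))
H(-5, 5)*(g(-5) + f(-5, 1)) = ((-3 - 5)/(-5))*(4*(-1 - 1*(-5))/(-5*(2 - 5)) - 5) = (-1/5*(-8))*(4*(-1/5)*(-1 + 5)/(-3) - 5) = 8*(4*(-1/5)*(-1/3)*4 - 5)/5 = 8*(16/15 - 5)/5 = (8/5)*(-59/15) = -472/75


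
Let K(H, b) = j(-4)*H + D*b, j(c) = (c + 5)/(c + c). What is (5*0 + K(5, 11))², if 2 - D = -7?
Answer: 619369/64 ≈ 9677.6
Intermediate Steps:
j(c) = (5 + c)/(2*c) (j(c) = (5 + c)/((2*c)) = (5 + c)*(1/(2*c)) = (5 + c)/(2*c))
D = 9 (D = 2 - 1*(-7) = 2 + 7 = 9)
K(H, b) = 9*b - H/8 (K(H, b) = ((½)*(5 - 4)/(-4))*H + 9*b = ((½)*(-¼)*1)*H + 9*b = -H/8 + 9*b = 9*b - H/8)
(5*0 + K(5, 11))² = (5*0 + (9*11 - ⅛*5))² = (0 + (99 - 5/8))² = (0 + 787/8)² = (787/8)² = 619369/64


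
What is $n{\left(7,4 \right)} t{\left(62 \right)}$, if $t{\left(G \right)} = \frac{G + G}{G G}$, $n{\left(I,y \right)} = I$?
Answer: $\frac{7}{31} \approx 0.22581$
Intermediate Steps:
$t{\left(G \right)} = \frac{2}{G}$ ($t{\left(G \right)} = \frac{2 G}{G^{2}} = \frac{2}{G}$)
$n{\left(7,4 \right)} t{\left(62 \right)} = 7 \cdot \frac{2}{62} = 7 \cdot 2 \cdot \frac{1}{62} = 7 \cdot \frac{1}{31} = \frac{7}{31}$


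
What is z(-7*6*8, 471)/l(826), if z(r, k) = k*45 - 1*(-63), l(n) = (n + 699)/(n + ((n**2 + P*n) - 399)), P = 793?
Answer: 28437273018/1525 ≈ 1.8647e+7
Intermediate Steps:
l(n) = (699 + n)/(-399 + n**2 + 794*n) (l(n) = (n + 699)/(n + ((n**2 + 793*n) - 399)) = (699 + n)/(n + (-399 + n**2 + 793*n)) = (699 + n)/(-399 + n**2 + 794*n))
z(r, k) = 63 + 45*k (z(r, k) = 45*k + 63 = 63 + 45*k)
z(-7*6*8, 471)/l(826) = (63 + 45*471)/(((699 + 826)/(-399 + 826**2 + 794*826))) = (63 + 21195)/((1525/(-399 + 682276 + 655844))) = 21258/((1525/1337721)) = 21258/(((1/1337721)*1525)) = 21258/(1525/1337721) = 21258*(1337721/1525) = 28437273018/1525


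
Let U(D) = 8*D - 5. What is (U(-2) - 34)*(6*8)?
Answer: -2640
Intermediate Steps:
U(D) = -5 + 8*D
(U(-2) - 34)*(6*8) = ((-5 + 8*(-2)) - 34)*(6*8) = ((-5 - 16) - 34)*48 = (-21 - 34)*48 = -55*48 = -2640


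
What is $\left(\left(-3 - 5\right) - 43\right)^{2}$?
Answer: $2601$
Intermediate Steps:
$\left(\left(-3 - 5\right) - 43\right)^{2} = \left(-8 - 43\right)^{2} = \left(-51\right)^{2} = 2601$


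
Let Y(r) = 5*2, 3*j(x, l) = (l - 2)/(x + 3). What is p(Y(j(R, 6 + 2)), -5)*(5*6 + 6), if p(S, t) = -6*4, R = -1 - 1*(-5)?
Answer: -864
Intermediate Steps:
R = 4 (R = -1 + 5 = 4)
j(x, l) = (-2 + l)/(3*(3 + x)) (j(x, l) = ((l - 2)/(x + 3))/3 = ((-2 + l)/(3 + x))/3 = (-2 + l)/(3*(3 + x)))
Y(r) = 10
p(S, t) = -24
p(Y(j(R, 6 + 2)), -5)*(5*6 + 6) = -24*(5*6 + 6) = -24*(30 + 6) = -24*36 = -864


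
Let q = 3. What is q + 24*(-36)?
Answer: -861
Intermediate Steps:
q + 24*(-36) = 3 + 24*(-36) = 3 - 864 = -861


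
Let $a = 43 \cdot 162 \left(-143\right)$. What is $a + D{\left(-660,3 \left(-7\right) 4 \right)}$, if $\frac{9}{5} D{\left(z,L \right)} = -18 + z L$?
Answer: $-965348$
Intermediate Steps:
$D{\left(z,L \right)} = -10 + \frac{5 L z}{9}$ ($D{\left(z,L \right)} = \frac{5 \left(-18 + z L\right)}{9} = \frac{5 \left(-18 + L z\right)}{9} = -10 + \frac{5 L z}{9}$)
$a = -996138$ ($a = 6966 \left(-143\right) = -996138$)
$a + D{\left(-660,3 \left(-7\right) 4 \right)} = -996138 - \left(10 - \frac{5}{9} \cdot 3 \left(-7\right) 4 \left(-660\right)\right) = -996138 - \left(10 - \frac{5}{9} \left(\left(-21\right) 4\right) \left(-660\right)\right) = -996138 - \left(10 + \frac{140}{3} \left(-660\right)\right) = -996138 + \left(-10 + 30800\right) = -996138 + 30790 = -965348$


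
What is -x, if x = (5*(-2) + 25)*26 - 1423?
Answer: 1033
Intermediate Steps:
x = -1033 (x = (-10 + 25)*26 - 1423 = 15*26 - 1423 = 390 - 1423 = -1033)
-x = -1*(-1033) = 1033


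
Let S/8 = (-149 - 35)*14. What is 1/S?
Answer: -1/20608 ≈ -4.8525e-5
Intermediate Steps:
S = -20608 (S = 8*((-149 - 35)*14) = 8*(-184*14) = 8*(-2576) = -20608)
1/S = 1/(-20608) = -1/20608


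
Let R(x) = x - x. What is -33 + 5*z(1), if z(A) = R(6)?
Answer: -33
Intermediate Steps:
R(x) = 0
z(A) = 0
-33 + 5*z(1) = -33 + 5*0 = -33 + 0 = -33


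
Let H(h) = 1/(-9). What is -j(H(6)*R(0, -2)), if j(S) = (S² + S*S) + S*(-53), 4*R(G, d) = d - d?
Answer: 0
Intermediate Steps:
R(G, d) = 0 (R(G, d) = (d - d)/4 = (¼)*0 = 0)
H(h) = -⅑
j(S) = -53*S + 2*S² (j(S) = (S² + S²) - 53*S = 2*S² - 53*S = -53*S + 2*S²)
-j(H(6)*R(0, -2)) = -(-⅑*0)*(-53 + 2*(-⅑*0)) = -0*(-53 + 2*0) = -0*(-53 + 0) = -0*(-53) = -1*0 = 0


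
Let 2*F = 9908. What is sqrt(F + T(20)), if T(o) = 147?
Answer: sqrt(5101) ≈ 71.421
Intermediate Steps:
F = 4954 (F = (1/2)*9908 = 4954)
sqrt(F + T(20)) = sqrt(4954 + 147) = sqrt(5101)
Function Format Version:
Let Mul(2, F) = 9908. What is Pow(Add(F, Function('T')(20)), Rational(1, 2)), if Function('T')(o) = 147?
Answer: Pow(5101, Rational(1, 2)) ≈ 71.421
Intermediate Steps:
F = 4954 (F = Mul(Rational(1, 2), 9908) = 4954)
Pow(Add(F, Function('T')(20)), Rational(1, 2)) = Pow(Add(4954, 147), Rational(1, 2)) = Pow(5101, Rational(1, 2))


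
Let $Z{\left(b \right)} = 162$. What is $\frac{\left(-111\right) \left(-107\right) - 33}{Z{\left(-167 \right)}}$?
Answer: $\frac{658}{9} \approx 73.111$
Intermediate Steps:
$\frac{\left(-111\right) \left(-107\right) - 33}{Z{\left(-167 \right)}} = \frac{\left(-111\right) \left(-107\right) - 33}{162} = \left(11877 - 33\right) \frac{1}{162} = 11844 \cdot \frac{1}{162} = \frac{658}{9}$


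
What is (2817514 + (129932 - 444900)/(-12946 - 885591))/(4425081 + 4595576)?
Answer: 2531640891986/8105394078809 ≈ 0.31234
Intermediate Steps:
(2817514 + (129932 - 444900)/(-12946 - 885591))/(4425081 + 4595576) = (2817514 - 314968/(-898537))/9020657 = (2817514 - 314968*(-1/898537))*(1/9020657) = (2817514 + 314968/898537)*(1/9020657) = (2531640891986/898537)*(1/9020657) = 2531640891986/8105394078809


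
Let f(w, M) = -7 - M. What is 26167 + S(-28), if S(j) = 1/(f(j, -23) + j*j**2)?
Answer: 573999311/21936 ≈ 26167.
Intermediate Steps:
S(j) = 1/(16 + j**3) (S(j) = 1/((-7 - 1*(-23)) + j*j**2) = 1/((-7 + 23) + j**3) = 1/(16 + j**3))
26167 + S(-28) = 26167 + 1/(16 + (-28)**3) = 26167 + 1/(16 - 21952) = 26167 + 1/(-21936) = 26167 - 1/21936 = 573999311/21936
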